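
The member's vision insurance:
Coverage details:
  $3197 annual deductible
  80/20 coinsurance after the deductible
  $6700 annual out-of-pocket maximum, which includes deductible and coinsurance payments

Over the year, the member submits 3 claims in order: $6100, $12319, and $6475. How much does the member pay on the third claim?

Claim 1 ($6100): $3197 to deductible, leaving $2903; 20% of $2903 = $580.60. Member pays $3777.60; OOP now $3777.60.
Claim 2 ($12319): deductible met; 20% of $12319 = $2463.80. Member pays $2463.80; OOP now $6241.40.
Claim 3 ($6475): deductible already satisfied, so member's share is 20% × $6475 = $1295. Adding that to $6241.40 gives $7536.40, past the $6700 cap; member pays only $6700 − $6241.40 = $458.60.

$458.60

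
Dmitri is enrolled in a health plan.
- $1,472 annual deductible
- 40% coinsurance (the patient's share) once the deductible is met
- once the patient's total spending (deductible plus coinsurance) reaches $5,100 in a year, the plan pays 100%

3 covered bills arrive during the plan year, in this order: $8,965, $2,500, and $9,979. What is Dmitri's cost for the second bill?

Claim 1 — $8,965: deductible takes $1,472, $7,493 remains; 40% of $7,493 = $2,997.20. Patient owes $4,469.20 (running OOP $4,469.20).
Claim 2 — $2,500: deductible met; 40% of $2,500 = $1,000. Adding that to $4,469.20 gives $5,469.20, past the $5,100 cap; patient pays only $5,100 − $4,469.20 = $630.80.

$630.80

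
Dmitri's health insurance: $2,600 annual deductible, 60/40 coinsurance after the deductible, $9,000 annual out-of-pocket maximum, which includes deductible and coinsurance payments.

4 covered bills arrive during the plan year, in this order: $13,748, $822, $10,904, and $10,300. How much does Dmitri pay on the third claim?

$1,612

Bill 1, $13,748: $2,600 finishes the deductible; $11,148 goes to coinsurance; 40% of $11,148 = $4,459.20. Patient pays $7,059.20; OOP now $7,059.20.
Bill 2, $822: 40% coinsurance on $822 = $328.80. Patient owes $328.80 (running OOP $7,388).
Bill 3, $10,904: deductible already satisfied, so patient's share is 40% × $10,904 = $4,361.60. OOP would hit $11,749.60 > $9,000, so the cap limits the patient to $9,000 − $7,388 = $1,612.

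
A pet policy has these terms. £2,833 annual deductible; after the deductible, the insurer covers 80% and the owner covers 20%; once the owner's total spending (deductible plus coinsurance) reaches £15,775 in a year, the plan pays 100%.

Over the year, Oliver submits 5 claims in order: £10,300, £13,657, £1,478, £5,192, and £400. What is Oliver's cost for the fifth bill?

Bill 1, £10,300: £2,833 finishes the deductible; £7,467 goes to coinsurance; coinsurance £7,467 × 20% = £1,493.40. Cost to owner: £4,326.40. OOP to date £4,326.40.
Bill 2, £13,657: deductible already satisfied, so owner's share is 20% × £13,657 = £2,731.40. Owner owes £2,731.40 (running OOP £7,057.80).
Bill 3, £1,478: deductible met; 20% of £1,478 = £295.60. Owner pays £295.60; OOP now £7,353.40.
Bill 4, £5,192: deductible met; 20% of £5,192 = £1,038.40. Cost to owner: £1,038.40. OOP to date £8,391.80.
Bill 5, £400: 20% coinsurance on £400 = £80. Cost to owner: £80. OOP to date £8,471.80.

£80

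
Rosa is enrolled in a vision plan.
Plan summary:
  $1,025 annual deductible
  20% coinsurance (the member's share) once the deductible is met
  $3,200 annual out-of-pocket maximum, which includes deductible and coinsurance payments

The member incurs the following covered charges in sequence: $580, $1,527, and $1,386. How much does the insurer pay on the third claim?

$1,108.80

#1 ($580): entire amount goes to the deductible. Member owes $580 (running OOP $580). Insurer: $580 − $580 = $0.
#2 ($1,527): $445 to deductible, leaving $1,082; coinsurance $1,082 × 20% = $216.40. Member pays $661.40; OOP now $1,241.40. Insurer: $1,527 − $661.40 = $865.60.
#3 ($1,386): deductible met; 20% of $1,386 = $277.20. Cost to member: $277.20. OOP to date $1,518.60. Insurer: $1,386 − $277.20 = $1,108.80.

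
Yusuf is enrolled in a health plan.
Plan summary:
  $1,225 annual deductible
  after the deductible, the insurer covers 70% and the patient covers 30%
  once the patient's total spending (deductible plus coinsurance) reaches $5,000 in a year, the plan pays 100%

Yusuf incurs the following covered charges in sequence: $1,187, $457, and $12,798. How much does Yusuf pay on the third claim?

Claim 1 ($1,187): all of it applies to the deductible. Patient owes $1,187 (running OOP $1,187).
Claim 2 ($457): $38 to deductible, leaving $419; coinsurance $419 × 30% = $125.70. Patient owes $163.70 (running OOP $1,350.70).
Claim 3 ($12,798): 30% coinsurance on $12,798 = $3,839.40. OOP would hit $5,190.10 > $5,000, so the cap limits the patient to $5,000 − $1,350.70 = $3,649.30.

$3,649.30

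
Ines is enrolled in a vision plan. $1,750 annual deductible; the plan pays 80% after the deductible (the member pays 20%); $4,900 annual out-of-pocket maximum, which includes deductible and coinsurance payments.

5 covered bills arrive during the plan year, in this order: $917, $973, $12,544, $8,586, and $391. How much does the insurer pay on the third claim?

$10,035.20

Claim 1 ($917): fully absorbed by the deductible. Member owes $917 (running OOP $917). Plan pays $917 − $917 = $0.
Claim 2 ($973): $833 finishes the deductible; $140 goes to coinsurance; member's 20% is $28. Cost to member: $861. OOP to date $1,778. Insurer: $973 − $861 = $112.
Claim 3 ($12,544): 20% coinsurance on $12,544 = $2,508.80. Member owes $2,508.80 (running OOP $4,286.80). Insurer: $12,544 − $2,508.80 = $10,035.20.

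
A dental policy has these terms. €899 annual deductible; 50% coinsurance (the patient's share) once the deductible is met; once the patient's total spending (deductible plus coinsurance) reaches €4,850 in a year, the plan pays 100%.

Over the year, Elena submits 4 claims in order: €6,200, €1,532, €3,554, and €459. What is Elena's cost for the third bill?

€534.50

#1 (€6,200): €899 to deductible, leaving €5,301; coinsurance €5,301 × 50% = €2,650.50. Patient pays €3,549.50; OOP now €3,549.50.
#2 (€1,532): deductible already satisfied, so patient's share is 50% × €1,532 = €766. Patient pays €766; OOP now €4,315.50.
#3 (€3,554): deductible already satisfied, so patient's share is 50% × €3,554 = €1,777. OOP would hit €6,092.50 > €4,850, so the cap limits the patient to €4,850 − €4,315.50 = €534.50.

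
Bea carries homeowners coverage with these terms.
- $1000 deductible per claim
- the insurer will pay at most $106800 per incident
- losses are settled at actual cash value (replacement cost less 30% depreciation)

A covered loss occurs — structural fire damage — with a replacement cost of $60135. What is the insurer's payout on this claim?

Actual cash value after 30% depreciation: $60135 × 70% = $42094.50.
Less the $1000 deductible: $42094.50 − $1000 = $41094.50.
That's under the $106800 cap, so the insurer reimburses the full $41094.50.

$41094.50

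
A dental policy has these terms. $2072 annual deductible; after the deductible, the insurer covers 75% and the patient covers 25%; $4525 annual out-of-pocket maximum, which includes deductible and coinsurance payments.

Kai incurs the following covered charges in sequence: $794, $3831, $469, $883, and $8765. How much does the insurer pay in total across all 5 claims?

$10217

#1 ($794): all of it applies to the deductible. Patient owes $794 (running OOP $794). Insurer: $794 − $794 = $0.
#2 ($3831): $1278 finishes the deductible; $2553 goes to coinsurance; patient's 25% is $638.25. Cost to patient: $1916.25. OOP to date $2710.25. Insurer: $3831 − $1916.25 = $1914.75.
#3 ($469): deductible already satisfied, so patient's share is 25% × $469 = $117.25. Cost to patient: $117.25. OOP to date $2827.50. Insurer: $469 − $117.25 = $351.75.
#4 ($883): 25% coinsurance on $883 = $220.75. Patient pays $220.75; OOP now $3048.25. Insurer: $883 − $220.75 = $662.25.
#5 ($8765): 25% coinsurance on $8765 = $2191.25. Adding that to $3048.25 gives $5239.50, past the $4525 cap; patient pays only $4525 − $3048.25 = $1476.75. Plan pays $8765 − $1476.75 = $7288.25.
Insurer total: $0 + $1914.75 + $351.75 + $662.25 + $7288.25 = $10217.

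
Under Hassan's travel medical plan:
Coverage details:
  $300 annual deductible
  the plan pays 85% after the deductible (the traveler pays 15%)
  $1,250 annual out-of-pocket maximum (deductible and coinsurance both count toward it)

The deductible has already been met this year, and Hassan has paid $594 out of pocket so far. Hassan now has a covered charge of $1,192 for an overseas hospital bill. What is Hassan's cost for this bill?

The deductible is already satisfied, so the full bill goes to coinsurance.
15% of $1,192 = $178.80 falls to the traveler.
Total out-of-pocket so far would be $594 + $178.80 = $772.80, below the $1,250 cap — no reduction.

$178.80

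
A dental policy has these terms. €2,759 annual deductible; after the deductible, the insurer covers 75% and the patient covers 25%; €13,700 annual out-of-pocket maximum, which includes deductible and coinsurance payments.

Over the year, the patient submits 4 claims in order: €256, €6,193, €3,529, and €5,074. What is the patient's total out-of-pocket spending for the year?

€5,832.25

Bill 1, €256: all of it applies to the deductible. Patient owes €256 (running OOP €256).
Bill 2, €6,193: deductible takes €2,503, €3,690 remains; patient's 25% is €922.50. Patient pays €3,425.50; OOP now €3,681.50.
Bill 3, €3,529: 25% coinsurance on €3,529 = €882.25. Patient pays €882.25; OOP now €4,563.75.
Bill 4, €5,074: deductible already satisfied, so patient's share is 25% × €5,074 = €1,268.50. Cost to patient: €1,268.50. OOP to date €5,832.25.
Total paid by the patient: €256 + €3,425.50 + €882.25 + €1,268.50 = €5,832.25.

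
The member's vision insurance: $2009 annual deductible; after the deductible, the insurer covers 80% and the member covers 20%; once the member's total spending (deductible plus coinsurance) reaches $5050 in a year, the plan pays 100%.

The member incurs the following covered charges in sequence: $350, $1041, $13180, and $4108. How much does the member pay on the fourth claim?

$528.60

Claim 1 ($350): entire amount goes to the deductible. Cost to member: $350. OOP to date $350.
Claim 2 ($1041): fully absorbed by the deductible. Member owes $1041 (running OOP $1391).
Claim 3 ($13180): deductible takes $618, $12562 remains; member's 20% is $2512.40. Member pays $3130.40; OOP now $4521.40.
Claim 4 ($4108): deductible already satisfied, so member's share is 20% × $4108 = $821.60. That would push OOP to $5343, over the $5050 cap, so member pays $5050 − $4521.40 = $528.60.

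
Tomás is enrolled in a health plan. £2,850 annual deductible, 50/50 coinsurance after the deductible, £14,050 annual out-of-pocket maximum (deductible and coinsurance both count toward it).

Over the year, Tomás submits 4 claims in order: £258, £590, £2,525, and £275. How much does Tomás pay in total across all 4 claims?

Claim 1 — £258: entire amount goes to the deductible. Cost to patient: £258. OOP to date £258.
Claim 2 — £590: all of it applies to the deductible. Patient owes £590 (running OOP £848).
Claim 3 — £2,525: deductible takes £2,002, £523 remains; patient's 50% is £261.50. Patient pays £2,263.50; OOP now £3,111.50.
Claim 4 — £275: deductible already satisfied, so patient's share is 50% × £275 = £137.50. Patient owes £137.50 (running OOP £3,249).
Summing the patient's payments: £258 + £590 + £2,263.50 + £137.50 = £3,249.

£3,249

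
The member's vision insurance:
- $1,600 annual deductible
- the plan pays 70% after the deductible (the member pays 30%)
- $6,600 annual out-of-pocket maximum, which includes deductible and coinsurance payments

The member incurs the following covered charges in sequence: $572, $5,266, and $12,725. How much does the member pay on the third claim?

$3,728.60

Claim 1 ($572): fully absorbed by the deductible. Member owes $572 (running OOP $572).
Claim 2 ($5,266): $1,028 to deductible, leaving $4,238; 30% of $4,238 = $1,271.40. Member pays $2,299.40; OOP now $2,871.40.
Claim 3 ($12,725): deductible already satisfied, so member's share is 30% × $12,725 = $3,817.50. Adding that to $2,871.40 gives $6,688.90, past the $6,600 cap; member pays only $6,600 − $2,871.40 = $3,728.60.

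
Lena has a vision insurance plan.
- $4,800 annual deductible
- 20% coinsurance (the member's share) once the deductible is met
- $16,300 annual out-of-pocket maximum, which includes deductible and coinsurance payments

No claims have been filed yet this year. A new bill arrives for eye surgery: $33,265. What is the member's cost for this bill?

$10,493

The full $4,800 deductible is still open; $4,800 of this bill applies to it.
After the $4,800 deductible portion, $33,265 − $4,800 = $28,465 is subject to coinsurance.
20% of $28,465 = $5,693 falls to the member.
So the member owes $4,800 + $5,693 = $10,493 before any cap.
Cumulative spending $0 + $10,493 = $10,493 stays under the $16,300 maximum.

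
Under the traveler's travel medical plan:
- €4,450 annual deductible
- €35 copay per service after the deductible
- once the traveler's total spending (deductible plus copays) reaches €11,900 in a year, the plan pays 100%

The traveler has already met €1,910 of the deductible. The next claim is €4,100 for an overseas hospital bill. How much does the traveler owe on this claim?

Deductible still to meet: €4,450 − €1,910 = €2,540.
That leaves €4,100 − €2,540 = €1,560 for the copay.
Copay on this service: €35.
That puts the traveler's cost at €2,540 + €35 = €2,575 before any cap.
Total out-of-pocket so far would be €1,910 + €2,575 = €4,485, below the €11,900 cap — no reduction.

€2,575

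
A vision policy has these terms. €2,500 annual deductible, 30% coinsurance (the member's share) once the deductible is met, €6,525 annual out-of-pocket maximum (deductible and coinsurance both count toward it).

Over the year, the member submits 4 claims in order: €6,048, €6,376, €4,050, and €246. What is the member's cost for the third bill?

€1,047.80

#1 (€6,048): €2,500 to deductible, leaving €3,548; 30% of €3,548 = €1,064.40. Member owes €3,564.40 (running OOP €3,564.40).
#2 (€6,376): deductible already satisfied, so member's share is 30% × €6,376 = €1,912.80. Member owes €1,912.80 (running OOP €5,477.20).
#3 (€4,050): deductible met; 30% of €4,050 = €1,215. OOP would hit €6,692.20 > €6,525, so the cap limits the member to €6,525 − €5,477.20 = €1,047.80.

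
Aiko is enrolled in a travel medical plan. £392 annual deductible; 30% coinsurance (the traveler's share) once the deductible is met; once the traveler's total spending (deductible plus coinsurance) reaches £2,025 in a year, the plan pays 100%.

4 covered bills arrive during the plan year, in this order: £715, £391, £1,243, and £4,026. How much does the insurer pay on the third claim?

£870.10

#1 (£715): £392 finishes the deductible; £323 goes to coinsurance; traveler's 30% is £96.90. Traveler pays £488.90; OOP now £488.90. Insurer: £715 − £488.90 = £226.10.
#2 (£391): deductible already satisfied, so traveler's share is 30% × £391 = £117.30. Cost to traveler: £117.30. OOP to date £606.20. Insurer: £391 − £117.30 = £273.70.
#3 (£1,243): deductible met; 30% of £1,243 = £372.90. Traveler pays £372.90; OOP now £979.10. Plan pays £1,243 − £372.90 = £870.10.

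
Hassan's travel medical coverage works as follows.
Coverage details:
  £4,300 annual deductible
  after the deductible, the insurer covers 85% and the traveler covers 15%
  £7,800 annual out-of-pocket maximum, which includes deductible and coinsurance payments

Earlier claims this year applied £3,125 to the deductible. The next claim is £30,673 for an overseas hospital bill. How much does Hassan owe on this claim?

£3,125 of the £4,300 deductible is already met, leaving £1,175.
That leaves £30,673 − £1,175 = £29,498 for coinsurance.
15% of £29,498 = £4,424.70 falls to the traveler.
Traveler responsibility before any cap: £1,175 + £4,424.70 = £5,599.70.
Year-to-date out-of-pocket would reach £3,125 + £5,599.70 = £8,724.70, above the £7,800 maximum, so the traveler pays only £7,800 − £3,125 = £4,675.

£4,675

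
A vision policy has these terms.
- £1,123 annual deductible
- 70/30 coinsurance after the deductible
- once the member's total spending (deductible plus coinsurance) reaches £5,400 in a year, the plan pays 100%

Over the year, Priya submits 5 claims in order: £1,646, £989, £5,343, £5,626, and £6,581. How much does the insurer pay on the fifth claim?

£6,048.30

Claim 1 — £1,646: £1,123 finishes the deductible; £523 goes to coinsurance; 30% of £523 = £156.90. Cost to member: £1,279.90. OOP to date £1,279.90. Plan pays £1,646 − £1,279.90 = £366.10.
Claim 2 — £989: deductible already satisfied, so member's share is 30% × £989 = £296.70. Member owes £296.70 (running OOP £1,576.60). Insurer: £989 − £296.70 = £692.30.
Claim 3 — £5,343: deductible met; 30% of £5,343 = £1,602.90. Member pays £1,602.90; OOP now £3,179.50. Plan pays £5,343 − £1,602.90 = £3,740.10.
Claim 4 — £5,626: deductible met; 30% of £5,626 = £1,687.80. Cost to member: £1,687.80. OOP to date £4,867.30. Insurer: £5,626 − £1,687.80 = £3,938.20.
Claim 5 — £6,581: 30% coinsurance on £6,581 = £1,974.30. Adding that to £4,867.30 gives £6,841.60, past the £5,400 cap; member pays only £5,400 − £4,867.30 = £532.70. Insurer: £6,581 − £532.70 = £6,048.30.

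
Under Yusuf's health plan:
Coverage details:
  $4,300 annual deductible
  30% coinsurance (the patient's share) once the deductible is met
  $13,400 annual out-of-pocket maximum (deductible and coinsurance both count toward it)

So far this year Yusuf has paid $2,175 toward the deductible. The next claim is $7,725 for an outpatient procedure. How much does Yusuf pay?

$2,175 of the $4,300 deductible is already met, leaving $2,125.
The remaining $5,600 (= $7,725 − $2,125) moves to coinsurance.
30% of $5,600 = $1,680 falls to the patient.
That puts the patient's cost at $2,125 + $1,680 = $3,805 before any cap.
Total out-of-pocket so far would be $2,175 + $3,805 = $5,980, below the $13,400 cap — no reduction.

$3,805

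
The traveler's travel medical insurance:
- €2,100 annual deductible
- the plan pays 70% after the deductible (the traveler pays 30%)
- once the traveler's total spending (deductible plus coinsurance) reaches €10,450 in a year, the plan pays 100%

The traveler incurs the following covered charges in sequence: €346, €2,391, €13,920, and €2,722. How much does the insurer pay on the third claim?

#1 (€346): all of it applies to the deductible. Cost to traveler: €346. OOP to date €346. Plan pays €346 − €346 = €0.
#2 (€2,391): €1,754 finishes the deductible; €637 goes to coinsurance; traveler's 30% is €191.10. Cost to traveler: €1,945.10. OOP to date €2,291.10. Insurer: €2,391 − €1,945.10 = €445.90.
#3 (€13,920): deductible already satisfied, so traveler's share is 30% × €13,920 = €4,176. Traveler pays €4,176; OOP now €6,467.10. Insurer: €13,920 − €4,176 = €9,744.

€9,744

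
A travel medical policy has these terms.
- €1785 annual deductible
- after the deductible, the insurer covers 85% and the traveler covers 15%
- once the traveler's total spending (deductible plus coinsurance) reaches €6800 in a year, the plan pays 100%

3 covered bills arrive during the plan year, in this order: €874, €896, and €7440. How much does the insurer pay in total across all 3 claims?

€6311.25

Bill 1, €874: entire amount goes to the deductible. Cost to traveler: €874. OOP to date €874. Plan pays €874 − €874 = €0.
Bill 2, €896: fully absorbed by the deductible. Traveler owes €896 (running OOP €1770). Plan pays €896 − €896 = €0.
Bill 3, €7440: deductible takes €15, €7425 remains; traveler's 15% is €1113.75. Cost to traveler: €1128.75. OOP to date €2898.75. Insurer: €7440 − €1128.75 = €6311.25.
Insurer total: €0 + €0 + €6311.25 = €6311.25.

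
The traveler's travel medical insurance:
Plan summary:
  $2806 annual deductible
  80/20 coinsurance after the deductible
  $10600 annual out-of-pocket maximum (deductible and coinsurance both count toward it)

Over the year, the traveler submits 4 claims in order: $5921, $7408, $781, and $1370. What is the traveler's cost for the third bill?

Claim 1 ($5921): deductible takes $2806, $3115 remains; 20% of $3115 = $623. Traveler pays $3429; OOP now $3429.
Claim 2 ($7408): deductible already satisfied, so traveler's share is 20% × $7408 = $1481.60. Traveler pays $1481.60; OOP now $4910.60.
Claim 3 ($781): deductible met; 20% of $781 = $156.20. Traveler owes $156.20 (running OOP $5066.80).

$156.20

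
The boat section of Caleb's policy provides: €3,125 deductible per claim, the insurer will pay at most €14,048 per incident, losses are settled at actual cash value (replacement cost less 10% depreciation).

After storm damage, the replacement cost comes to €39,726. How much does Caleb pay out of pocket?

Depreciate 10%: the covered value is €39,726 × 0.9 = €35,753.40.
Subtract the deductible: €35,753.40 − €3,125 = €32,628.40.
€32,628.40 exceeds the €14,048 limit, so the insurer pays the limit: €14,048.
The owner bears the rest of the original loss: €39,726 − €14,048 = €25,678.

€25,678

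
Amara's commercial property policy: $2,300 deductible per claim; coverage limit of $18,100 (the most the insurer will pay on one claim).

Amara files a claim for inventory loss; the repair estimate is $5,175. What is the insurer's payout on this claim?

Less the $2,300 deductible: $5,175 − $2,300 = $2,875.
$2,875 is within the $18,100 limit, so the insurer pays $2,875.

$2,875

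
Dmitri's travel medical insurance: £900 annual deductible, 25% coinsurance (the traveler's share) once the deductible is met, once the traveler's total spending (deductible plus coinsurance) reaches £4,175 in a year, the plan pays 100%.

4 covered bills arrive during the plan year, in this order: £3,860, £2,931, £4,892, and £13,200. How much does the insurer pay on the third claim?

Claim 1 — £3,860: deductible takes £900, £2,960 remains; 25% of £2,960 = £740. Traveler pays £1,640; OOP now £1,640. Insurer: £3,860 − £1,640 = £2,220.
Claim 2 — £2,931: 25% coinsurance on £2,931 = £732.75. Cost to traveler: £732.75. OOP to date £2,372.75. Insurer: £2,931 − £732.75 = £2,198.25.
Claim 3 — £4,892: 25% coinsurance on £4,892 = £1,223. Traveler pays £1,223; OOP now £3,595.75. Plan pays £4,892 − £1,223 = £3,669.

£3,669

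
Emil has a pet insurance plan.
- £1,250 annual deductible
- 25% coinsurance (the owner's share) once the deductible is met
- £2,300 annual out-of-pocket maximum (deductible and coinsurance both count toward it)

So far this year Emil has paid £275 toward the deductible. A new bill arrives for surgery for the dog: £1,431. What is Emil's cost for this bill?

£275 of the £1,250 deductible is already met, leaving £975.
That leaves £1,431 − £975 = £456 for coinsurance.
Coinsurance: £456 × 25% = £114.
Owner responsibility before any cap: £975 + £114 = £1,089.
Year-to-date out-of-pocket becomes £275 + £1,089 = £1,364, still under the £2,300 maximum, so no cap applies.

£1,089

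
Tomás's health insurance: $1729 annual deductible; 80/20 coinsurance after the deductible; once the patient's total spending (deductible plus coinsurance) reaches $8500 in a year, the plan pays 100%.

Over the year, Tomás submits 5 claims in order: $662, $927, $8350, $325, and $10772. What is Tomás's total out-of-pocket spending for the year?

$5590.40

Claim 1 ($662): all of it applies to the deductible. Cost to patient: $662. OOP to date $662.
Claim 2 ($927): fully absorbed by the deductible. Patient owes $927 (running OOP $1589).
Claim 3 ($8350): deductible takes $140, $8210 remains; 20% of $8210 = $1642. Cost to patient: $1782. OOP to date $3371.
Claim 4 ($325): deductible met; 20% of $325 = $65. Patient owes $65 (running OOP $3436).
Claim 5 ($10772): 20% coinsurance on $10772 = $2154.40. Patient owes $2154.40 (running OOP $5590.40).
Summing the patient's payments: $662 + $927 + $1782 + $65 + $2154.40 = $5590.40.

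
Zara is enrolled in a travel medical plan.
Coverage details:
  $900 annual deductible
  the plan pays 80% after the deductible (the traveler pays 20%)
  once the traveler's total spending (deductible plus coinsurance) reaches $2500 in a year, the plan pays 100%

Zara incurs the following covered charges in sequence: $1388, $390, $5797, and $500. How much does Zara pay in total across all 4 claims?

Claim 1 — $1388: $900 finishes the deductible; $488 goes to coinsurance; coinsurance $488 × 20% = $97.60. Traveler owes $997.60 (running OOP $997.60).
Claim 2 — $390: deductible met; 20% of $390 = $78. Traveler owes $78 (running OOP $1075.60).
Claim 3 — $5797: deductible already satisfied, so traveler's share is 20% × $5797 = $1159.40. Traveler owes $1159.40 (running OOP $2235).
Claim 4 — $500: deductible met; 20% of $500 = $100. Cost to traveler: $100. OOP to date $2335.
Total paid by the traveler: $997.60 + $78 + $1159.40 + $100 = $2335.

$2335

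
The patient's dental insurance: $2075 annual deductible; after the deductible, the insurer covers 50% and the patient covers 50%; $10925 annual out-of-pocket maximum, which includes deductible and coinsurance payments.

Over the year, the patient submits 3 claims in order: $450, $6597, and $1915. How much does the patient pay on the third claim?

$957.50

Bill 1, $450: entire amount goes to the deductible. Patient owes $450 (running OOP $450).
Bill 2, $6597: deductible takes $1625, $4972 remains; patient's 50% is $2486. Patient owes $4111 (running OOP $4561).
Bill 3, $1915: deductible met; 50% of $1915 = $957.50. Patient owes $957.50 (running OOP $5518.50).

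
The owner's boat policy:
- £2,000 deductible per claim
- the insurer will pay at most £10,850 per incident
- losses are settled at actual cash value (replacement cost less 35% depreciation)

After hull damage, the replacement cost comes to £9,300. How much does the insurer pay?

£4,045

At 35% depreciation, ACV = £9,300 − £3,255 = £6,045.
Less the £2,000 deductible: £6,045 − £2,000 = £4,045.
£4,045 ≤ £10,850, so the limit doesn't bind; insurer pays £4,045.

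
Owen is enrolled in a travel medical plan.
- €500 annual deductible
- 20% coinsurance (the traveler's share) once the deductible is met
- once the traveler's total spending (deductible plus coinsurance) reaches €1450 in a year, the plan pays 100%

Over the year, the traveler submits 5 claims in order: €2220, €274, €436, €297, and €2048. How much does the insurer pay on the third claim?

Bill 1, €2220: €500 to deductible, leaving €1720; coinsurance €1720 × 20% = €344. Cost to traveler: €844. OOP to date €844. Plan pays €2220 − €844 = €1376.
Bill 2, €274: deductible already satisfied, so traveler's share is 20% × €274 = €54.80. Traveler owes €54.80 (running OOP €898.80). Plan pays €274 − €54.80 = €219.20.
Bill 3, €436: deductible met; 20% of €436 = €87.20. Traveler pays €87.20; OOP now €986. Insurer: €436 − €87.20 = €348.80.

€348.80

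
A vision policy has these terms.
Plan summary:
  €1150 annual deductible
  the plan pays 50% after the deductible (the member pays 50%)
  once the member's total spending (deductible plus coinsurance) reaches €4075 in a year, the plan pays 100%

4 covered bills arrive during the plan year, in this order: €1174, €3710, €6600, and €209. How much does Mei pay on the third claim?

Claim 1 — €1174: deductible takes €1150, €24 remains; member's 50% is €12. Member pays €1162; OOP now €1162.
Claim 2 — €3710: 50% coinsurance on €3710 = €1855. Member pays €1855; OOP now €3017.
Claim 3 — €6600: deductible already satisfied, so member's share is 50% × €6600 = €3300. Adding that to €3017 gives €6317, past the €4075 cap; member pays only €4075 − €3017 = €1058.

€1058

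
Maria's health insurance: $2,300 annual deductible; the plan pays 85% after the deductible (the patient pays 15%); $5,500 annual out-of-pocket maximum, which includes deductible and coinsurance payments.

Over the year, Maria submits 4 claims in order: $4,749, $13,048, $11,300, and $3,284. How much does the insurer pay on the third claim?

$10,424.55

Claim 1 ($4,749): deductible takes $2,300, $2,449 remains; 15% of $2,449 = $367.35. Patient owes $2,667.35 (running OOP $2,667.35). Insurer: $4,749 − $2,667.35 = $2,081.65.
Claim 2 ($13,048): deductible already satisfied, so patient's share is 15% × $13,048 = $1,957.20. Patient owes $1,957.20 (running OOP $4,624.55). Insurer: $13,048 − $1,957.20 = $11,090.80.
Claim 3 ($11,300): 15% coinsurance on $11,300 = $1,695. Adding that to $4,624.55 gives $6,319.55, past the $5,500 cap; patient pays only $5,500 − $4,624.55 = $875.45. Insurer: $11,300 − $875.45 = $10,424.55.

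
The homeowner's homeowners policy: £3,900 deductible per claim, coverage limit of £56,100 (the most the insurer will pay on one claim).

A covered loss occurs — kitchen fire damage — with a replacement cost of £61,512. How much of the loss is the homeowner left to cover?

After the deductible, £61,512 − £3,900 = £57,612 remains.
£57,612 exceeds the £56,100 limit, so the insurer pays the limit: £56,100.
Homeowner's share is the uncovered remainder: £61,512 − £56,100 = £5,412.

£5,412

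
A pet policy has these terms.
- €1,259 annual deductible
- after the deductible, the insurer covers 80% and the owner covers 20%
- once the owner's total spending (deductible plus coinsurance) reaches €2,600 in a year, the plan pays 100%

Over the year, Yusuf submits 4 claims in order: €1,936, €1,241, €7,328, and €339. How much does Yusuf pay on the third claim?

€957.40

Claim 1 (€1,936): €1,259 finishes the deductible; €677 goes to coinsurance; coinsurance €677 × 20% = €135.40. Owner owes €1,394.40 (running OOP €1,394.40).
Claim 2 (€1,241): deductible met; 20% of €1,241 = €248.20. Cost to owner: €248.20. OOP to date €1,642.60.
Claim 3 (€7,328): deductible already satisfied, so owner's share is 20% × €7,328 = €1,465.60. OOP would hit €3,108.20 > €2,600, so the cap limits the owner to €2,600 − €1,642.60 = €957.40.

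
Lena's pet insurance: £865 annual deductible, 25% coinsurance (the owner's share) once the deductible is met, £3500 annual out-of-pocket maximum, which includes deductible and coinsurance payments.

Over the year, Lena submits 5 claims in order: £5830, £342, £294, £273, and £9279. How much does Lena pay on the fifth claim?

#1 (£5830): £865 finishes the deductible; £4965 goes to coinsurance; coinsurance £4965 × 25% = £1241.25. Owner pays £2106.25; OOP now £2106.25.
#2 (£342): deductible already satisfied, so owner's share is 25% × £342 = £85.50. Owner owes £85.50 (running OOP £2191.75).
#3 (£294): deductible met; 25% of £294 = £73.50. Owner owes £73.50 (running OOP £2265.25).
#4 (£273): deductible already satisfied, so owner's share is 25% × £273 = £68.25. Cost to owner: £68.25. OOP to date £2333.50.
#5 (£9279): deductible already satisfied, so owner's share is 25% × £9279 = £2319.75. Adding that to £2333.50 gives £4653.25, past the £3500 cap; owner pays only £3500 − £2333.50 = £1166.50.

£1166.50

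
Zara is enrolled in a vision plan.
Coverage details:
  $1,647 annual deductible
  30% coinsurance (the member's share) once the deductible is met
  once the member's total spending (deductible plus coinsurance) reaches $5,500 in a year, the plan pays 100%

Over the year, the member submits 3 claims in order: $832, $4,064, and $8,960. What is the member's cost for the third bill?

Claim 1 — $832: all of it applies to the deductible. Cost to member: $832. OOP to date $832.
Claim 2 — $4,064: $815 finishes the deductible; $3,249 goes to coinsurance; 30% of $3,249 = $974.70. Member pays $1,789.70; OOP now $2,621.70.
Claim 3 — $8,960: deductible met; 30% of $8,960 = $2,688. Member pays $2,688; OOP now $5,309.70.

$2,688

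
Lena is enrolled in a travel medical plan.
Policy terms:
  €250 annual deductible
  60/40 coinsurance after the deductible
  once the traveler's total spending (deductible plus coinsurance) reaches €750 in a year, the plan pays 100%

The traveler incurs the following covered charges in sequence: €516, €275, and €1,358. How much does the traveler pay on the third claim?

€283.60

Bill 1, €516: €250 finishes the deductible; €266 goes to coinsurance; 40% of €266 = €106.40. Cost to traveler: €356.40. OOP to date €356.40.
Bill 2, €275: deductible already satisfied, so traveler's share is 40% × €275 = €110. Traveler owes €110 (running OOP €466.40).
Bill 3, €1,358: 40% coinsurance on €1,358 = €543.20. That would push OOP to €1,009.60, over the €750 cap, so traveler pays €750 − €466.40 = €283.60.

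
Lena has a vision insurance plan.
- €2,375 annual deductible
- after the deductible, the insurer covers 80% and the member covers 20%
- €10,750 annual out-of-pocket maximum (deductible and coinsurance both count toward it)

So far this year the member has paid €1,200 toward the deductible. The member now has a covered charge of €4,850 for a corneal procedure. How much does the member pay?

€1,200 of the €2,375 deductible is already met, leaving €1,175.
The remaining €3,675 (= €4,850 − €1,175) moves to coinsurance.
Coinsurance: €3,675 × 20% = €735.
So the member owes €1,175 + €735 = €1,910 before any cap.
Total out-of-pocket so far would be €1,200 + €1,910 = €3,110, below the €10,750 cap — no reduction.

€1,910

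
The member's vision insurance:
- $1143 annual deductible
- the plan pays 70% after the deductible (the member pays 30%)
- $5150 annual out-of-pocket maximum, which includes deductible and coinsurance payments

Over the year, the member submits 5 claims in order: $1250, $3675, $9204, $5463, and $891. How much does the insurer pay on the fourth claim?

Claim 1 ($1250): $1143 finishes the deductible; $107 goes to coinsurance; member's 30% is $32.10. Member owes $1175.10 (running OOP $1175.10). Plan pays $1250 − $1175.10 = $74.90.
Claim 2 ($3675): deductible already satisfied, so member's share is 30% × $3675 = $1102.50. Member owes $1102.50 (running OOP $2277.60). Plan pays $3675 − $1102.50 = $2572.50.
Claim 3 ($9204): 30% coinsurance on $9204 = $2761.20. Cost to member: $2761.20. OOP to date $5038.80. Plan pays $9204 − $2761.20 = $6442.80.
Claim 4 ($5463): deductible already satisfied, so member's share is 30% × $5463 = $1638.90. That would push OOP to $6677.70, over the $5150 cap, so member pays $5150 − $5038.80 = $111.20. Insurer: $5463 − $111.20 = $5351.80.

$5351.80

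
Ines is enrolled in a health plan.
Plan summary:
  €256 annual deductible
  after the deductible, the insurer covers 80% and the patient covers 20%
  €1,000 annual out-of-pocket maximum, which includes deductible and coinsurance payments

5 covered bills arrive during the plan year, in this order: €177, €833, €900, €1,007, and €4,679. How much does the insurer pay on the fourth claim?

€805.60

Claim 1 (€177): entire amount goes to the deductible. Patient owes €177 (running OOP €177). Plan pays €177 − €177 = €0.
Claim 2 (€833): deductible takes €79, €754 remains; 20% of €754 = €150.80. Patient owes €229.80 (running OOP €406.80). Plan pays €833 − €229.80 = €603.20.
Claim 3 (€900): deductible met; 20% of €900 = €180. Cost to patient: €180. OOP to date €586.80. Plan pays €900 − €180 = €720.
Claim 4 (€1,007): deductible already satisfied, so patient's share is 20% × €1,007 = €201.40. Patient owes €201.40 (running OOP €788.20). Insurer: €1,007 − €201.40 = €805.60.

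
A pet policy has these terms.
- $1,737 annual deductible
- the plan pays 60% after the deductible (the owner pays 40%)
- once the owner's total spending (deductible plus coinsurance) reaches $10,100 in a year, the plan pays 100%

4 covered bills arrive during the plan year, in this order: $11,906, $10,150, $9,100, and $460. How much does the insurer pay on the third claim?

$8,864.60

Claim 1 — $11,906: deductible takes $1,737, $10,169 remains; coinsurance $10,169 × 40% = $4,067.60. Cost to owner: $5,804.60. OOP to date $5,804.60. Insurer: $11,906 − $5,804.60 = $6,101.40.
Claim 2 — $10,150: deductible already satisfied, so owner's share is 40% × $10,150 = $4,060. Owner pays $4,060; OOP now $9,864.60. Plan pays $10,150 − $4,060 = $6,090.
Claim 3 — $9,100: deductible met; 40% of $9,100 = $3,640. Adding that to $9,864.60 gives $13,504.60, past the $10,100 cap; owner pays only $10,100 − $9,864.60 = $235.40. Plan pays $9,100 − $235.40 = $8,864.60.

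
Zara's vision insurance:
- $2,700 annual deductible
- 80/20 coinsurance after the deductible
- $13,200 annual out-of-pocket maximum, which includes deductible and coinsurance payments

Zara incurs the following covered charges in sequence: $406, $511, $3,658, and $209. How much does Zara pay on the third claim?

Claim 1 — $406: entire amount goes to the deductible. Cost to member: $406. OOP to date $406.
Claim 2 — $511: fully absorbed by the deductible. Member owes $511 (running OOP $917).
Claim 3 — $3,658: $1,783 finishes the deductible; $1,875 goes to coinsurance; 20% of $1,875 = $375. Cost to member: $2,158. OOP to date $3,075.

$2,158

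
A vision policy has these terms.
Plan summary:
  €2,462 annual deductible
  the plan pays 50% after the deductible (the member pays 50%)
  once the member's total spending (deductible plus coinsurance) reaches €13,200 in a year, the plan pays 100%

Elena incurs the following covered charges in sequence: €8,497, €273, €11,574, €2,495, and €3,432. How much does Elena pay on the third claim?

€5,787

Claim 1 (€8,497): €2,462 to deductible, leaving €6,035; 50% of €6,035 = €3,017.50. Member pays €5,479.50; OOP now €5,479.50.
Claim 2 (€273): deductible already satisfied, so member's share is 50% × €273 = €136.50. Member owes €136.50 (running OOP €5,616).
Claim 3 (€11,574): 50% coinsurance on €11,574 = €5,787. Member pays €5,787; OOP now €11,403.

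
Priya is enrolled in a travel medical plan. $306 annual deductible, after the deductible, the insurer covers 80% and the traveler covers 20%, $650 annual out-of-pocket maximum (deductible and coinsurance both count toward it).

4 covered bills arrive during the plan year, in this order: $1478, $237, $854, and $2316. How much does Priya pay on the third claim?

$62.20

#1 ($1478): deductible takes $306, $1172 remains; 20% of $1172 = $234.40. Traveler owes $540.40 (running OOP $540.40).
#2 ($237): deductible met; 20% of $237 = $47.40. Traveler owes $47.40 (running OOP $587.80).
#3 ($854): deductible already satisfied, so traveler's share is 20% × $854 = $170.80. That would push OOP to $758.60, over the $650 cap, so traveler pays $650 − $587.80 = $62.20.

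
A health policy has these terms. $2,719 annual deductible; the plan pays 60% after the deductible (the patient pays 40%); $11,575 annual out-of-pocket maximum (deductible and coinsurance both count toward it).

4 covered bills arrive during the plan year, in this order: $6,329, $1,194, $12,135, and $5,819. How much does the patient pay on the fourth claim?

Claim 1 — $6,329: $2,719 finishes the deductible; $3,610 goes to coinsurance; 40% of $3,610 = $1,444. Patient owes $4,163 (running OOP $4,163).
Claim 2 — $1,194: 40% coinsurance on $1,194 = $477.60. Patient owes $477.60 (running OOP $4,640.60).
Claim 3 — $12,135: deductible already satisfied, so patient's share is 40% × $12,135 = $4,854. Patient pays $4,854; OOP now $9,494.60.
Claim 4 — $5,819: deductible met; 40% of $5,819 = $2,327.60. That would push OOP to $11,822.20, over the $11,575 cap, so patient pays $11,575 − $9,494.60 = $2,080.40.

$2,080.40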